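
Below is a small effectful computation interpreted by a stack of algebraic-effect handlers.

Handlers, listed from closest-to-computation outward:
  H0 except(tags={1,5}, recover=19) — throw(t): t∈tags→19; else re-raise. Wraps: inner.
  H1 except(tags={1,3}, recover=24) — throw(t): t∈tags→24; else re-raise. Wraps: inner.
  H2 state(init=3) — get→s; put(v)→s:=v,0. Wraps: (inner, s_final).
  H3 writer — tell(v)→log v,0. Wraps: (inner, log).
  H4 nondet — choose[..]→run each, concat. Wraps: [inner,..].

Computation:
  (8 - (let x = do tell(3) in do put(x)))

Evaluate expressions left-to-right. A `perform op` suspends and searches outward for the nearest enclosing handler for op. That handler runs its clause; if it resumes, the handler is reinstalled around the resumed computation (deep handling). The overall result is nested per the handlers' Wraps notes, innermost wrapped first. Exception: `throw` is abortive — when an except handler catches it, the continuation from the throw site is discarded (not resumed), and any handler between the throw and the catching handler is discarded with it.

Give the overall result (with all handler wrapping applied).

Answer: [((8, 0), (3))]

Evaluation trace:
tell(3) @ H3 ⇒ log+=3
put(0) @ H2 ⇒ s:=0
H0 returns 8
H1 returns 8
H2 returns (8, 0)
H3 returns ((8, 0), (3))
H4 returns [((8, 0), (3))]
= [((8, 0), (3))]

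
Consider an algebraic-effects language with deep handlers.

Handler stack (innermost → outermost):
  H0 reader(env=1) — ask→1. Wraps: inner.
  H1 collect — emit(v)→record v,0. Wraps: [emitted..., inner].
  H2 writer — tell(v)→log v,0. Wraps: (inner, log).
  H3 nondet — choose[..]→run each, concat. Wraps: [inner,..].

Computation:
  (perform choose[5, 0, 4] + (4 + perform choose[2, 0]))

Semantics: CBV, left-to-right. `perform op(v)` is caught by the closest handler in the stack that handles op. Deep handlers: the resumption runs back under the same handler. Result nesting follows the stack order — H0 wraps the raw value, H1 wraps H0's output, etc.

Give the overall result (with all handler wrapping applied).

Evaluation trace:
choose[5, 0, 4] @ H3
  branch[0] choose=5:
    choose[2, 0] @ H3
      branch[0] choose=2:
        H0 returns 11
        H1 returns [11]
        H2 returns ([11], ())
        H3 returns [([11], ())]
      branch[1] choose=0:
        H0 returns 9
        H1 returns [9]
        H2 returns ([9], ())
        H3 returns [([9], ())]
  branch[1] choose=0:
    choose[2, 0] @ H3
      branch[0] choose=2:
        H0 returns 6
        H1 returns [6]
        H2 returns ([6], ())
        H3 returns [([6], ())]
      branch[1] choose=0:
        H0 returns 4
        H1 returns [4]
        H2 returns ([4], ())
        H3 returns [([4], ())]
  branch[2] choose=4:
    choose[2, 0] @ H3
      branch[0] choose=2:
        H0 returns 10
        H1 returns [10]
        H2 returns ([10], ())
        H3 returns [([10], ())]
      branch[1] choose=0:
        H0 returns 8
        H1 returns [8]
        H2 returns ([8], ())
        H3 returns [([8], ())]
= [([11], ()), ([9], ()), ([6], ()), ([4], ()), ([10], ()), ([8], ())]

Answer: [([11], ()), ([9], ()), ([6], ()), ([4], ()), ([10], ()), ([8], ())]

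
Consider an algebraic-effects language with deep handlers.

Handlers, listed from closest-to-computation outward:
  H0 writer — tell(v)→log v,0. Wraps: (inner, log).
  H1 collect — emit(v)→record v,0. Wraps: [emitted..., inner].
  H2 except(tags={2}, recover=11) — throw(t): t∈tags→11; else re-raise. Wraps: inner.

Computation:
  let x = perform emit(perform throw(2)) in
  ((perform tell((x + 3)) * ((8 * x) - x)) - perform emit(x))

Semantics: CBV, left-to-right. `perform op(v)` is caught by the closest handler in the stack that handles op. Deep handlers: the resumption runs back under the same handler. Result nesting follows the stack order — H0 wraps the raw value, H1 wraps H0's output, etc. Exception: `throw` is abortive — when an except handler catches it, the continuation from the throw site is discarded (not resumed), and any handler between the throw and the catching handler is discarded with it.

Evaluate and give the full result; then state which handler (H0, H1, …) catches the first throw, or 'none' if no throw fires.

Step-by-step:
throw(2) @ H2 caught ⇒ 11
= 11

Answer: 11 ; first throw caught by: H2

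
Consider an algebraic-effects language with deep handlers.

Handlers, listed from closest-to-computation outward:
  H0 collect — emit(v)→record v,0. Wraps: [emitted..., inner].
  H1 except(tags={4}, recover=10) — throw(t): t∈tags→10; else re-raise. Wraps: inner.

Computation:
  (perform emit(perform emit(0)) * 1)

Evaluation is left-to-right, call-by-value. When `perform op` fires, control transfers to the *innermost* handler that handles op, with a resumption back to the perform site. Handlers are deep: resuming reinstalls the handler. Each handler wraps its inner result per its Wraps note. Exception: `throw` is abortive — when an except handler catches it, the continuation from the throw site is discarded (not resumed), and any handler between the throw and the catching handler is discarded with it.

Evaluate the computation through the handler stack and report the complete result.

Answer: [0, 0, 0]

Evaluation trace:
emit(0) @ H0 ⇒ out+=0
emit(0) @ H0 ⇒ out+=0
H0 returns [0, 0, 0]
H1 returns [0, 0, 0]
= [0, 0, 0]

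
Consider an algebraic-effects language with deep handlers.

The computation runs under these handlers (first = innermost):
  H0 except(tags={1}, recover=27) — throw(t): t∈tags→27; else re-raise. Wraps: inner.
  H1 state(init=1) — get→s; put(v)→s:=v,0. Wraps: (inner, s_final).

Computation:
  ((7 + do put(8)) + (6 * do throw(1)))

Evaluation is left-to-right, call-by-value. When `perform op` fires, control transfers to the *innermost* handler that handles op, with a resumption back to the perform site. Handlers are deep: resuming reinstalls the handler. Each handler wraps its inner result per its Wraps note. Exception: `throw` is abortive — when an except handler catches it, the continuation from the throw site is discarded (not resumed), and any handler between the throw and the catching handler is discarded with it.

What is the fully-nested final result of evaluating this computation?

Evaluation trace:
put(8) @ H1 ⇒ s:=8
throw(1) @ H0 caught ⇒ 27
H1 returns (27, 8)
= (27, 8)

Answer: (27, 8)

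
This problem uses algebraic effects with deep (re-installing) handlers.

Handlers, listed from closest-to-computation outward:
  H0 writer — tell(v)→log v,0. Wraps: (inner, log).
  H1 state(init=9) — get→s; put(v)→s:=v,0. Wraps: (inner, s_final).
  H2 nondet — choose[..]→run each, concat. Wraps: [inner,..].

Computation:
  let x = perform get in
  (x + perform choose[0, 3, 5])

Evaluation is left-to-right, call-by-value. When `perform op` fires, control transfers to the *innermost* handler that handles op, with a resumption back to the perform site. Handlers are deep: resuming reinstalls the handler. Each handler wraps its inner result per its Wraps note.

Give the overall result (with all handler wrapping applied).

Step-by-step:
get @ H1 ⇒ 9
choose[0, 3, 5] @ H2
  branch[0] choose=0:
    H0 returns (9, ())
    H1 returns ((9, ()), 9)
    H2 returns [((9, ()), 9)]
  branch[1] choose=3:
    H0 returns (12, ())
    H1 returns ((12, ()), 9)
    H2 returns [((12, ()), 9)]
  branch[2] choose=5:
    H0 returns (14, ())
    H1 returns ((14, ()), 9)
    H2 returns [((14, ()), 9)]
= [((9, ()), 9), ((12, ()), 9), ((14, ()), 9)]

Answer: [((9, ()), 9), ((12, ()), 9), ((14, ()), 9)]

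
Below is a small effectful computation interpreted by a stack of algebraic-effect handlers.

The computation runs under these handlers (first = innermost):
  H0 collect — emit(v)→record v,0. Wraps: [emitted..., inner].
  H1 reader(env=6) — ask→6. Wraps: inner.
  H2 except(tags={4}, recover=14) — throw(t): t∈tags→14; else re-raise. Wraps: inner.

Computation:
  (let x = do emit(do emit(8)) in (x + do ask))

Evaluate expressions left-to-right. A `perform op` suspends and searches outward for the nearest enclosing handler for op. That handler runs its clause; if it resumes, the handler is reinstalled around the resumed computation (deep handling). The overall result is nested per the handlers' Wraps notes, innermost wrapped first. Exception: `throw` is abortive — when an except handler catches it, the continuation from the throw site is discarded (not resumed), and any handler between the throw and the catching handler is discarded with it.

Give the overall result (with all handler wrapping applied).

Step-by-step:
emit(8) @ H0 ⇒ out+=8
emit(0) @ H0 ⇒ out+=0
ask @ H1 ⇒ 6
H0 returns [8, 0, 6]
H1 returns [8, 0, 6]
H2 returns [8, 0, 6]
= [8, 0, 6]

Answer: [8, 0, 6]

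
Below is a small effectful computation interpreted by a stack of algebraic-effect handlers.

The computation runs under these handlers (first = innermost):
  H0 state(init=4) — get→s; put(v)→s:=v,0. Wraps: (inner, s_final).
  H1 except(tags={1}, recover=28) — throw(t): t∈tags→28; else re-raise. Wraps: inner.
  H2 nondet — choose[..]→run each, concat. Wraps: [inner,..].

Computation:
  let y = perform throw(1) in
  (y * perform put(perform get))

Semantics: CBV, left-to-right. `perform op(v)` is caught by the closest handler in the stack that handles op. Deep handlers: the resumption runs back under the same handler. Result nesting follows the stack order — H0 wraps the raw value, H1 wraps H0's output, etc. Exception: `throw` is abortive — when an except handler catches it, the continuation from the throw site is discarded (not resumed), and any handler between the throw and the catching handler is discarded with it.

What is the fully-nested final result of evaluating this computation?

Answer: [28]

Evaluation trace:
throw(1) @ H1 caught ⇒ 28
H2 returns [28]
= [28]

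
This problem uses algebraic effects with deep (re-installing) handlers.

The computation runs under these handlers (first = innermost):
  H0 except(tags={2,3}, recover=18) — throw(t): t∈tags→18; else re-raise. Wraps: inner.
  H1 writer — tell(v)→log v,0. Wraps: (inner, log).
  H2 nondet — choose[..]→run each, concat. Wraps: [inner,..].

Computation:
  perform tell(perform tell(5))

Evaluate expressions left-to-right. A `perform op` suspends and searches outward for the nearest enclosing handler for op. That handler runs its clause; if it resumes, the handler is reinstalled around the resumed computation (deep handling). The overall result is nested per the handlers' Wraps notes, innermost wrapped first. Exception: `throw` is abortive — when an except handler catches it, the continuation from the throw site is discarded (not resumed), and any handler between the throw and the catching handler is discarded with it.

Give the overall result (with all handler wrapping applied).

Answer: [(0, (5, 0))]

Step-by-step:
tell(5) @ H1 ⇒ log+=5
tell(0) @ H1 ⇒ log+=0
H0 returns 0
H1 returns (0, (5, 0))
H2 returns [(0, (5, 0))]
= [(0, (5, 0))]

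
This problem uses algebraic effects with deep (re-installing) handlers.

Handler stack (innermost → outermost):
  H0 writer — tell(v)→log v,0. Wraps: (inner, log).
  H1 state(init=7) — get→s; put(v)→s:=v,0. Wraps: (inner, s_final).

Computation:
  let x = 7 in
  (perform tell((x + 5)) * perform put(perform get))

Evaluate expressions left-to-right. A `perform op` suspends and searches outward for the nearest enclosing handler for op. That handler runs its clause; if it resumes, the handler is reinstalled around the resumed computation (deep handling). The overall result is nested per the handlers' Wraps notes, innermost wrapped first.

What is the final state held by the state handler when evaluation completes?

Working:
tell(12) @ H0 ⇒ log+=12
get @ H1 ⇒ 7
put(7) @ H1 ⇒ s:=7
H0 returns (0, (12))
H1 returns ((0, (12)), 7)
= ((0, (12)), 7)

Answer: 7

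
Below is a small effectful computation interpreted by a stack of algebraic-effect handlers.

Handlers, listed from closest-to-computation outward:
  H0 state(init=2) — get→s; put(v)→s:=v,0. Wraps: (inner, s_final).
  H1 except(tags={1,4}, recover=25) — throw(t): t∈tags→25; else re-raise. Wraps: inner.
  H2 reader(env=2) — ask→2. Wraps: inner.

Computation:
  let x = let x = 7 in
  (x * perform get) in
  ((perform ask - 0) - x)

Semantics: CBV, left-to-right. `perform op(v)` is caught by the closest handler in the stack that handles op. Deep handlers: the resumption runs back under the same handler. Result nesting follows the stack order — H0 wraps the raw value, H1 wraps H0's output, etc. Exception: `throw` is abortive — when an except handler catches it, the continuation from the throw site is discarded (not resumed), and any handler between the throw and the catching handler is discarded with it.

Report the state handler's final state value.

Evaluation trace:
get @ H0 ⇒ 2
ask @ H2 ⇒ 2
H0 returns (-12, 2)
H1 returns (-12, 2)
H2 returns (-12, 2)
= (-12, 2)

Answer: 2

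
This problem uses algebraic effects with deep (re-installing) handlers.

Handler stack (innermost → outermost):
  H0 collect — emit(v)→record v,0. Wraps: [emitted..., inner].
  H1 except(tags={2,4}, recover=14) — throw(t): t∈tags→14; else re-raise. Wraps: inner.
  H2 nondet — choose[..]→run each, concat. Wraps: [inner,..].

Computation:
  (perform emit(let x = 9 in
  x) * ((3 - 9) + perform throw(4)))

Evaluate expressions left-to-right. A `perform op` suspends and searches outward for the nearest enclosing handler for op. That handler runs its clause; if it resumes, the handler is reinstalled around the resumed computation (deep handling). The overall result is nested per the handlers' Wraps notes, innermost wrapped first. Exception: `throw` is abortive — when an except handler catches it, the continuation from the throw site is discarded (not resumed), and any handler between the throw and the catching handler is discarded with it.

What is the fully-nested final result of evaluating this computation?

Step-by-step:
emit(9) @ H0 ⇒ out+=9
throw(4) @ H1 caught ⇒ 14
H2 returns [14]
= [14]

Answer: [14]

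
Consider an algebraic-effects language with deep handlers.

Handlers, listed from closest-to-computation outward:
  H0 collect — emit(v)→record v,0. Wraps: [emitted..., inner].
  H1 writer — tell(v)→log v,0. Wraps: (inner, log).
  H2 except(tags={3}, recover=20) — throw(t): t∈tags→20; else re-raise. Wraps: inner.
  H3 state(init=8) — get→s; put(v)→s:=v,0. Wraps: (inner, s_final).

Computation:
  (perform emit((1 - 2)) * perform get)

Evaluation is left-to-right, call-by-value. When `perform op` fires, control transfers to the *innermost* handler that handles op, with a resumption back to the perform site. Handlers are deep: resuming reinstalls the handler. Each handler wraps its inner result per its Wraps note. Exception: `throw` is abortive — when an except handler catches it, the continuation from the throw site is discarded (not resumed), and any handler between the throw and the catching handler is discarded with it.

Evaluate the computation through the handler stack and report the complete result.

Answer: (([-1, 0], ()), 8)

Evaluation trace:
emit(-1) @ H0 ⇒ out+=-1
get @ H3 ⇒ 8
H0 returns [-1, 0]
H1 returns ([-1, 0], ())
H2 returns ([-1, 0], ())
H3 returns (([-1, 0], ()), 8)
= (([-1, 0], ()), 8)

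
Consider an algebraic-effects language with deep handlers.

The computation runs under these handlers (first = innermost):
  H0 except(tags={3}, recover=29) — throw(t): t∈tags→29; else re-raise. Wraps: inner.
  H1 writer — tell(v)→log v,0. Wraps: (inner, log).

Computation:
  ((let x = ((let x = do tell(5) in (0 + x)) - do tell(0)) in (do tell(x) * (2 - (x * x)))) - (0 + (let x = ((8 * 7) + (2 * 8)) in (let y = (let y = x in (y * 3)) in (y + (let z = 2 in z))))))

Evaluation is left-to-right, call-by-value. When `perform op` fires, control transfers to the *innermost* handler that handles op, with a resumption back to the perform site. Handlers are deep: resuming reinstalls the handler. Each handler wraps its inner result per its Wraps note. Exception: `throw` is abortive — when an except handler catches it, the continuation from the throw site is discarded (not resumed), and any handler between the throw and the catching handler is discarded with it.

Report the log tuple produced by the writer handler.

Working:
tell(5) @ H1 ⇒ log+=5
tell(0) @ H1 ⇒ log+=0
tell(0) @ H1 ⇒ log+=0
H0 returns -218
H1 returns (-218, (5, 0, 0))
= (-218, (5, 0, 0))

Answer: (5, 0, 0)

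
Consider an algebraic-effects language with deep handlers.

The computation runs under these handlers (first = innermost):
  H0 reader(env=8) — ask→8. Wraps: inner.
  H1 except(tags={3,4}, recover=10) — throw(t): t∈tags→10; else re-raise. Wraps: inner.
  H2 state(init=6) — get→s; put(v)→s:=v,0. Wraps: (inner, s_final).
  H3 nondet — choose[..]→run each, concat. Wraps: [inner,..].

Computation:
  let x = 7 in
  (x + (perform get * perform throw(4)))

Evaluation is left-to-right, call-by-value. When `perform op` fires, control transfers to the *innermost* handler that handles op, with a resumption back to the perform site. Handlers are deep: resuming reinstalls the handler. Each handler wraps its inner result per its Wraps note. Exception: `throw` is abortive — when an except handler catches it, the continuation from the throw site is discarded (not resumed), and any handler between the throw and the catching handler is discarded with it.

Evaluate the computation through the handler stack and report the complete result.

Evaluation trace:
get @ H2 ⇒ 6
throw(4) @ H1 caught ⇒ 10
H2 returns (10, 6)
H3 returns [(10, 6)]
= [(10, 6)]

Answer: [(10, 6)]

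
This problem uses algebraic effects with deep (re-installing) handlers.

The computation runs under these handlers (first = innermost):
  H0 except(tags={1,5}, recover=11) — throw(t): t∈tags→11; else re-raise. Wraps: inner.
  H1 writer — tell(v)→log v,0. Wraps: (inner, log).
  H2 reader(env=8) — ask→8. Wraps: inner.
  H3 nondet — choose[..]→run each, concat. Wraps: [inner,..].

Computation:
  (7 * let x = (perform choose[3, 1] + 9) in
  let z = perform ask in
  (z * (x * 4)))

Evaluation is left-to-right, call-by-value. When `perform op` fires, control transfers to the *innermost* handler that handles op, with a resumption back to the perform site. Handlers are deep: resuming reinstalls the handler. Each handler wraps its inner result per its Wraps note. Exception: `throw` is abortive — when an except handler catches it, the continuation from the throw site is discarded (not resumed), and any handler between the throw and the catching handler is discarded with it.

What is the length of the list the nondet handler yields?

Step-by-step:
choose[3, 1] @ H3
  branch[0] choose=3:
    ask @ H2 ⇒ 8
    H0 returns 2688
    H1 returns (2688, ())
    H2 returns (2688, ())
    H3 returns [(2688, ())]
  branch[1] choose=1:
    ask @ H2 ⇒ 8
    H0 returns 2240
    H1 returns (2240, ())
    H2 returns (2240, ())
    H3 returns [(2240, ())]
= [(2688, ()), (2240, ())]

Answer: 2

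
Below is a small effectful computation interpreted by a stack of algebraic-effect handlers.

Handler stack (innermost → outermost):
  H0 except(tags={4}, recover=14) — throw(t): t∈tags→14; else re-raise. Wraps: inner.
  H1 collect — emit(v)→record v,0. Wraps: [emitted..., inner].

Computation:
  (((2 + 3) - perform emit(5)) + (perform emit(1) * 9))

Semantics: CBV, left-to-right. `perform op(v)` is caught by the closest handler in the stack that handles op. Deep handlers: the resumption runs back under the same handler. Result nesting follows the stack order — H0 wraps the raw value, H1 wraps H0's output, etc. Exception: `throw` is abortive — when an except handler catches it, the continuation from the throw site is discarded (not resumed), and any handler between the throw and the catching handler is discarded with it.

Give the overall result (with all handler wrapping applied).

Evaluation trace:
emit(5) @ H1 ⇒ out+=5
emit(1) @ H1 ⇒ out+=1
H0 returns 5
H1 returns [5, 1, 5]
= [5, 1, 5]

Answer: [5, 1, 5]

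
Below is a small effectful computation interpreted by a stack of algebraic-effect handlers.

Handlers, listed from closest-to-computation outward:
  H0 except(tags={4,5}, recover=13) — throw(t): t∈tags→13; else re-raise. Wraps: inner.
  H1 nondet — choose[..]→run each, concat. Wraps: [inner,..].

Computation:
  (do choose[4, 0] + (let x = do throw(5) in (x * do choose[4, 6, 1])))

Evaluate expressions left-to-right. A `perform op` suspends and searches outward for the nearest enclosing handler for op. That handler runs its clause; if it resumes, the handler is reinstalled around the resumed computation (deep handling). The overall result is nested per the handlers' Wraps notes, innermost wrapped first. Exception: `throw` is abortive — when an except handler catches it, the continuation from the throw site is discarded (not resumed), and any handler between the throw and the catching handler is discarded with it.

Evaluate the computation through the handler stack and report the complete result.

Step-by-step:
choose[4, 0] @ H1
  branch[0] choose=4:
    throw(5) @ H0 caught ⇒ 13
    H1 returns [13]
  branch[1] choose=0:
    throw(5) @ H0 caught ⇒ 13
    H1 returns [13]
= [13, 13]

Answer: [13, 13]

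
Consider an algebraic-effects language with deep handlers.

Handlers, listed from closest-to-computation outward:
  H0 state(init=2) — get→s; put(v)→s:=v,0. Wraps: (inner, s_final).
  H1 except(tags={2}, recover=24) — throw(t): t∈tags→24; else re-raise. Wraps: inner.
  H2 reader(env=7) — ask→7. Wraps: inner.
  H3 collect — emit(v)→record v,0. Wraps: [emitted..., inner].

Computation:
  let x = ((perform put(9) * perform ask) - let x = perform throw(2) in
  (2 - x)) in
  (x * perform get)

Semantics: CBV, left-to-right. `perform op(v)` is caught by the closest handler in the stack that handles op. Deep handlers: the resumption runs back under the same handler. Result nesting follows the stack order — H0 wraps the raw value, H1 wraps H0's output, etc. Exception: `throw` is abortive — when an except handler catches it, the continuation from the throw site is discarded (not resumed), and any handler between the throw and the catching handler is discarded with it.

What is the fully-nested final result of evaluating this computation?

Answer: [24]

Working:
put(9) @ H0 ⇒ s:=9
ask @ H2 ⇒ 7
throw(2) @ H1 caught ⇒ 24
H2 returns 24
H3 returns [24]
= [24]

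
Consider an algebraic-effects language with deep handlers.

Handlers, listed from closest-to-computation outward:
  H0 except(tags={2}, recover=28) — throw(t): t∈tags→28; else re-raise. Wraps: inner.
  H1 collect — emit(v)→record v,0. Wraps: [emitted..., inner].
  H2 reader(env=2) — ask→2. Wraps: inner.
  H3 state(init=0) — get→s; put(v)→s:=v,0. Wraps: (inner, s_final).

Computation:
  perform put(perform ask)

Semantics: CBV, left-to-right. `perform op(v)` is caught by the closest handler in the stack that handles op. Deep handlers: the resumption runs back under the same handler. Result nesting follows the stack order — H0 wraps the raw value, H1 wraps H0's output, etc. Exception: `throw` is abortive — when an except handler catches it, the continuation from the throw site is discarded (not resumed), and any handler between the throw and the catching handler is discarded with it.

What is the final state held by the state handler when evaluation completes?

Answer: 2

Evaluation trace:
ask @ H2 ⇒ 2
put(2) @ H3 ⇒ s:=2
H0 returns 0
H1 returns [0]
H2 returns [0]
H3 returns ([0], 2)
= ([0], 2)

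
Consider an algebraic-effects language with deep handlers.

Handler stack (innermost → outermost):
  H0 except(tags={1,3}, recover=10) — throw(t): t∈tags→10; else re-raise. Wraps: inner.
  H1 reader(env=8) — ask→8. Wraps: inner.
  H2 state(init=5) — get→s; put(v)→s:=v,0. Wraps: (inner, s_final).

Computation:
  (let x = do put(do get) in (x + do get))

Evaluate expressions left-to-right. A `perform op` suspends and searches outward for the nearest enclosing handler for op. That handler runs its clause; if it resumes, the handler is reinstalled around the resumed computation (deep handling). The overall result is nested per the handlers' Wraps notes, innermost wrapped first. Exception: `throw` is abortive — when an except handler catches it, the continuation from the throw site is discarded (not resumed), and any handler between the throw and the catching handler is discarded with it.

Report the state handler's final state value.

Evaluation trace:
get @ H2 ⇒ 5
put(5) @ H2 ⇒ s:=5
get @ H2 ⇒ 5
H0 returns 5
H1 returns 5
H2 returns (5, 5)
= (5, 5)

Answer: 5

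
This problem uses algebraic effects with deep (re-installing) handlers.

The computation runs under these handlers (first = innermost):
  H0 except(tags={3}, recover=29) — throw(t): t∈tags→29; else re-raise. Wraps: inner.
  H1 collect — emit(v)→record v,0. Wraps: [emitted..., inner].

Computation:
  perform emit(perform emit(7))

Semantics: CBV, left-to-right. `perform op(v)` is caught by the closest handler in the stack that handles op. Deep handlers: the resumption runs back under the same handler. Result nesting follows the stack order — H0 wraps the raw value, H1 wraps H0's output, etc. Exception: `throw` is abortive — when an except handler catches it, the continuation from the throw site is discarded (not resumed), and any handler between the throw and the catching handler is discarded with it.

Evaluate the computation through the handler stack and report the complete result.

Step-by-step:
emit(7) @ H1 ⇒ out+=7
emit(0) @ H1 ⇒ out+=0
H0 returns 0
H1 returns [7, 0, 0]
= [7, 0, 0]

Answer: [7, 0, 0]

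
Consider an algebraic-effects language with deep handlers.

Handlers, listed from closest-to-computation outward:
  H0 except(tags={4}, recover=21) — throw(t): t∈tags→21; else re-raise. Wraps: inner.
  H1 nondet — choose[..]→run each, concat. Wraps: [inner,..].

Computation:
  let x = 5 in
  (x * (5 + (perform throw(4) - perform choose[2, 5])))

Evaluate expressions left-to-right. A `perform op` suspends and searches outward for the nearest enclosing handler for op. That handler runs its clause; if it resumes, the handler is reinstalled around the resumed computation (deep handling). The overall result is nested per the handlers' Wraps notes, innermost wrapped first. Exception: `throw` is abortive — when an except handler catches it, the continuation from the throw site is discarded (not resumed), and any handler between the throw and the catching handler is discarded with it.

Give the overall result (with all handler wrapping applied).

Answer: [21]

Step-by-step:
throw(4) @ H0 caught ⇒ 21
H1 returns [21]
= [21]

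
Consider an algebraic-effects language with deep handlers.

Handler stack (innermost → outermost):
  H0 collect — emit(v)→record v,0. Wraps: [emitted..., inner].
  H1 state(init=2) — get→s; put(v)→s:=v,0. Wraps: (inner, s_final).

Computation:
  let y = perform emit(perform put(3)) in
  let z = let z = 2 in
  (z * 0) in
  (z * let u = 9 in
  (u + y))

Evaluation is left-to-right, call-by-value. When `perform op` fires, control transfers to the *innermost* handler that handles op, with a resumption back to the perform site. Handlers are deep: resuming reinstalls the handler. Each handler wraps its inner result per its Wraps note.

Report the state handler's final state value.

Working:
put(3) @ H1 ⇒ s:=3
emit(0) @ H0 ⇒ out+=0
H0 returns [0, 0]
H1 returns ([0, 0], 3)
= ([0, 0], 3)

Answer: 3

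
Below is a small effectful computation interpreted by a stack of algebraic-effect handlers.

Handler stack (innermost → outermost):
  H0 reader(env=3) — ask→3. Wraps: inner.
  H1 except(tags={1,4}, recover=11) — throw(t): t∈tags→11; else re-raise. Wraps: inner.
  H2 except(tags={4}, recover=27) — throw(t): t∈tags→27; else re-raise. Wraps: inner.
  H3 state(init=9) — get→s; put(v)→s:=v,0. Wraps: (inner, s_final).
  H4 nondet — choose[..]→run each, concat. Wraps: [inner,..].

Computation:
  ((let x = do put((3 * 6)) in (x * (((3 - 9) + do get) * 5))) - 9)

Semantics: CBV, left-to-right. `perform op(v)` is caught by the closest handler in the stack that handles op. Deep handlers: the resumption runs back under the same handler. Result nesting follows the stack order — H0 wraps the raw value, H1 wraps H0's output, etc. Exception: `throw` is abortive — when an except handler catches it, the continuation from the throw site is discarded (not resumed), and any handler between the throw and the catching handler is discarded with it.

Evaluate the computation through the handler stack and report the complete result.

Answer: [(-9, 18)]

Working:
put(18) @ H3 ⇒ s:=18
get @ H3 ⇒ 18
H0 returns -9
H1 returns -9
H2 returns -9
H3 returns (-9, 18)
H4 returns [(-9, 18)]
= [(-9, 18)]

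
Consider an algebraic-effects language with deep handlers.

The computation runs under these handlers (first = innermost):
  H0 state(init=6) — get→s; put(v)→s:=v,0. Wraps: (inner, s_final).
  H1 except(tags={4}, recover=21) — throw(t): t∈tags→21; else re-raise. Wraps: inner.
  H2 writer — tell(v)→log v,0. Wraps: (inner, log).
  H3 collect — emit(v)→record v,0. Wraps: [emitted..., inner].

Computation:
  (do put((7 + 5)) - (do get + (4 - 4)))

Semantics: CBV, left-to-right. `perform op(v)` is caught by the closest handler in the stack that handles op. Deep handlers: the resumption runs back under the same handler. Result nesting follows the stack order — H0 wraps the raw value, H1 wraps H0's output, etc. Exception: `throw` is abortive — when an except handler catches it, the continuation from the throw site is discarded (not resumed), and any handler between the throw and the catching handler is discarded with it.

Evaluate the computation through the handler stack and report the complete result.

Answer: [((-12, 12), ())]

Step-by-step:
put(12) @ H0 ⇒ s:=12
get @ H0 ⇒ 12
H0 returns (-12, 12)
H1 returns (-12, 12)
H2 returns ((-12, 12), ())
H3 returns [((-12, 12), ())]
= [((-12, 12), ())]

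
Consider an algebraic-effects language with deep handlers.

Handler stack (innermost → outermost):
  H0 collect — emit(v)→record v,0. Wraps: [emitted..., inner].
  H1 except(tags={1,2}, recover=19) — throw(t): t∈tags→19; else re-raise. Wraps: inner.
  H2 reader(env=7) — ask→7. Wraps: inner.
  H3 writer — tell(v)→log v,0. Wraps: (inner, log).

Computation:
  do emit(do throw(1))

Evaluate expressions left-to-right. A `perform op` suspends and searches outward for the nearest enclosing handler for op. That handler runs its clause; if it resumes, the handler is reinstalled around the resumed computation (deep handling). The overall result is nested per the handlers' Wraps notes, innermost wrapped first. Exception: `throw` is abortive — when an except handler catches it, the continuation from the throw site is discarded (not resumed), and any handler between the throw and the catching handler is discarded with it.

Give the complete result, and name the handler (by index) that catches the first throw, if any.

Step-by-step:
throw(1) @ H1 caught ⇒ 19
H2 returns 19
H3 returns (19, ())
= (19, ())

Answer: (19, ()) ; first throw caught by: H1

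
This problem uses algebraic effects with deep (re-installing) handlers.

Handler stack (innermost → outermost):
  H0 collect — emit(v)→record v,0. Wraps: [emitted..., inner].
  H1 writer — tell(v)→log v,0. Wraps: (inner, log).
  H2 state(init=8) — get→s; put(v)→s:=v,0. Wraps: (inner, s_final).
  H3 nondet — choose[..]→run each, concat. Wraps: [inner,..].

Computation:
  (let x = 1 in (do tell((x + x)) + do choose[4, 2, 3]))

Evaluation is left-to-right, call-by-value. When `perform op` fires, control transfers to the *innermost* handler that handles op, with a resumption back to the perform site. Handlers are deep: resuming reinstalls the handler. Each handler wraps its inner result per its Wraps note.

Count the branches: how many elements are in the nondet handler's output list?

Answer: 3

Step-by-step:
tell(2) @ H1 ⇒ log+=2
choose[4, 2, 3] @ H3
  branch[0] choose=4:
    H0 returns [4]
    H1 returns ([4], (2))
    H2 returns (([4], (2)), 8)
    H3 returns [(([4], (2)), 8)]
  branch[1] choose=2:
    H0 returns [2]
    H1 returns ([2], (2))
    H2 returns (([2], (2)), 8)
    H3 returns [(([2], (2)), 8)]
  branch[2] choose=3:
    H0 returns [3]
    H1 returns ([3], (2))
    H2 returns (([3], (2)), 8)
    H3 returns [(([3], (2)), 8)]
= [(([4], (2)), 8), (([2], (2)), 8), (([3], (2)), 8)]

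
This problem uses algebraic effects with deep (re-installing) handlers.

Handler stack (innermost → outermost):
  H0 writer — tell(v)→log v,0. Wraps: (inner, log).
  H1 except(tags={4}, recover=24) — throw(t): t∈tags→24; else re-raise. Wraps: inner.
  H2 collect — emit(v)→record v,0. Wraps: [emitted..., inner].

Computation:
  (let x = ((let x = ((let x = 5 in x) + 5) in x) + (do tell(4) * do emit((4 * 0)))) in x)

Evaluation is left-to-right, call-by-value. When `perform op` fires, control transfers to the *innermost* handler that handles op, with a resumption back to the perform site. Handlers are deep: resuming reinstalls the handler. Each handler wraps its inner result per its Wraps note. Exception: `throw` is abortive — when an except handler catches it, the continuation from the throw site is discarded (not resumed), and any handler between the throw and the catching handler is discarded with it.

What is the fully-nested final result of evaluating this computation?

Answer: [0, (10, (4))]

Step-by-step:
tell(4) @ H0 ⇒ log+=4
emit(0) @ H2 ⇒ out+=0
H0 returns (10, (4))
H1 returns (10, (4))
H2 returns [0, (10, (4))]
= [0, (10, (4))]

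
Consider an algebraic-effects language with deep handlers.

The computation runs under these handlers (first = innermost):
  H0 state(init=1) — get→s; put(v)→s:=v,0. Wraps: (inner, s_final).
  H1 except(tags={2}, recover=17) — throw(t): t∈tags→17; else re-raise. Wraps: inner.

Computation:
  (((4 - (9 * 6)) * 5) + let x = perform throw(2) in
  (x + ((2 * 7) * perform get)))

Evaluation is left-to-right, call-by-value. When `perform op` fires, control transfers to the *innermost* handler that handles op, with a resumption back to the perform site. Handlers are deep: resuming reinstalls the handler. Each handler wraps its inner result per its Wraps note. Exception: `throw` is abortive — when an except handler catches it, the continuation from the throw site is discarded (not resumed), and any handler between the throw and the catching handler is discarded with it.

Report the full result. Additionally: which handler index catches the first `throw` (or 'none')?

Evaluation trace:
throw(2) @ H1 caught ⇒ 17
= 17

Answer: 17 ; first throw caught by: H1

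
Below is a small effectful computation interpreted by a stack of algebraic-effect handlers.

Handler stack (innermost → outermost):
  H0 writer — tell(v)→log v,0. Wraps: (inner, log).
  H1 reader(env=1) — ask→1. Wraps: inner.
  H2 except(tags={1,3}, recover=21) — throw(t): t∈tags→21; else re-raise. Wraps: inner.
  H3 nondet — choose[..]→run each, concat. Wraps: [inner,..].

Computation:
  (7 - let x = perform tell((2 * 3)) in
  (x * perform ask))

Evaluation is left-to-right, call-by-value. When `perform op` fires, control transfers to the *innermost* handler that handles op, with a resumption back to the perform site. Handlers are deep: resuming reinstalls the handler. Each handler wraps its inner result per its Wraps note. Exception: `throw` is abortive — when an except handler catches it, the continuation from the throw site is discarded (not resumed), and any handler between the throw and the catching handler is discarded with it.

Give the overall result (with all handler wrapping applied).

Working:
tell(6) @ H0 ⇒ log+=6
ask @ H1 ⇒ 1
H0 returns (7, (6))
H1 returns (7, (6))
H2 returns (7, (6))
H3 returns [(7, (6))]
= [(7, (6))]

Answer: [(7, (6))]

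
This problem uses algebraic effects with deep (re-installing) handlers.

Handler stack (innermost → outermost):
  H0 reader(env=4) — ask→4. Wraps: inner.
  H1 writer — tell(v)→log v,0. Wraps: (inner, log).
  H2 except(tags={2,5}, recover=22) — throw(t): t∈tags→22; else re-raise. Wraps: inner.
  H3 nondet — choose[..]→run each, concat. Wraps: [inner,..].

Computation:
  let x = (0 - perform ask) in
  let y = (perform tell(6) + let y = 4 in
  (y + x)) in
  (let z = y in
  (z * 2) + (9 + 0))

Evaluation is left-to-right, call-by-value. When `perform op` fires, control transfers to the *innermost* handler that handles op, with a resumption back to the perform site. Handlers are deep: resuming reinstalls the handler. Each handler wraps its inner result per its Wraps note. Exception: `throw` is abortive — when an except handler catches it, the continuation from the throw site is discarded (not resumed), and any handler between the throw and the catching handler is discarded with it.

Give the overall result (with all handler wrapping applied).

Working:
ask @ H0 ⇒ 4
tell(6) @ H1 ⇒ log+=6
H0 returns 9
H1 returns (9, (6))
H2 returns (9, (6))
H3 returns [(9, (6))]
= [(9, (6))]

Answer: [(9, (6))]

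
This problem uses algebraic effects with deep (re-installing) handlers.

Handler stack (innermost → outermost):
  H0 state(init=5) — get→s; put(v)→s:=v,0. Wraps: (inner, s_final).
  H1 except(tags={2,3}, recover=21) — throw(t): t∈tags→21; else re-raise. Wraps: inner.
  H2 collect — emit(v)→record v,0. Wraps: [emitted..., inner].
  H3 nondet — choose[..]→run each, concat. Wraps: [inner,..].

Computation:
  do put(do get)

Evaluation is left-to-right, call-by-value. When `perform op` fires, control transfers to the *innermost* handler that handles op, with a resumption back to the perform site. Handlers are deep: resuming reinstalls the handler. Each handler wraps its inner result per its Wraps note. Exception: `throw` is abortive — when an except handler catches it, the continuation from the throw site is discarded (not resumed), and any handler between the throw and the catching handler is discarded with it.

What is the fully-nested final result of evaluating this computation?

Answer: [[(0, 5)]]

Evaluation trace:
get @ H0 ⇒ 5
put(5) @ H0 ⇒ s:=5
H0 returns (0, 5)
H1 returns (0, 5)
H2 returns [(0, 5)]
H3 returns [[(0, 5)]]
= [[(0, 5)]]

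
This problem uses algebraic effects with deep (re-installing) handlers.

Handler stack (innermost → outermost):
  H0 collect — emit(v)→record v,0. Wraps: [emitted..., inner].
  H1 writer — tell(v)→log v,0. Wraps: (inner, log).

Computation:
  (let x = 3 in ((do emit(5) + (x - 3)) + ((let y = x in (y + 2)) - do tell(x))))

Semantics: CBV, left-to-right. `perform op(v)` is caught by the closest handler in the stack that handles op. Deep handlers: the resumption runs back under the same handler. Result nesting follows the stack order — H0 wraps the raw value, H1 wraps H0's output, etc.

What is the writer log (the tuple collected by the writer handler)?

Evaluation trace:
emit(5) @ H0 ⇒ out+=5
tell(3) @ H1 ⇒ log+=3
H0 returns [5, 5]
H1 returns ([5, 5], (3))
= ([5, 5], (3))

Answer: (3)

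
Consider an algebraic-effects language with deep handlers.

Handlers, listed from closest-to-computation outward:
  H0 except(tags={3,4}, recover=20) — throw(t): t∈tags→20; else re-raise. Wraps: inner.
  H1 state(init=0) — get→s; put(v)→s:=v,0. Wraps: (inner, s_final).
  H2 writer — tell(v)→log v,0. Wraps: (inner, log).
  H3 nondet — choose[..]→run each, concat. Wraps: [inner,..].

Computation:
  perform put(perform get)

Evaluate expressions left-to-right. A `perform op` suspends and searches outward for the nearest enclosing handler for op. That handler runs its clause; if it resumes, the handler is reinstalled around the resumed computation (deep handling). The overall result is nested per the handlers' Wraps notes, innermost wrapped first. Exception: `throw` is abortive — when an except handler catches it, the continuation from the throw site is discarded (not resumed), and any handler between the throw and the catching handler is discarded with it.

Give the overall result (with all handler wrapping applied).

Evaluation trace:
get @ H1 ⇒ 0
put(0) @ H1 ⇒ s:=0
H0 returns 0
H1 returns (0, 0)
H2 returns ((0, 0), ())
H3 returns [((0, 0), ())]
= [((0, 0), ())]

Answer: [((0, 0), ())]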